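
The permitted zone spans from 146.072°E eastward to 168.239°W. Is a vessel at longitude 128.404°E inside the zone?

No

Band width going east from +146.072° to -168.239°: ((-168.239 − 146.072) mod 360) = 45.689°.
Offset of +128.404° east of the west edge: ((128.404 − 146.072) mod 360) = 342.332°.
342.332° > 45.689° ⇒ outside.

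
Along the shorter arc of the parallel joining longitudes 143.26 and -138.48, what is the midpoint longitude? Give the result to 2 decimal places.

Signed shortest Δλ from +143.26° to -138.48° is +78.26°.
Midpoint longitude = +143.26° + (+78.26°)/2 = +143.26° + 39.13° = +182.39°.
Normalise into (−180°, 180°]: -177.61°.
(The naïve average (+143.26 + -138.48)/2 = 2.39° is on the wrong side of the globe.)

-177.61°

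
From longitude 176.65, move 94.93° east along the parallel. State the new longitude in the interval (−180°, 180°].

-88.42°

Start at +176.65°; shift +94.93° → +271.58°.
+271.58° lies outside (−180°, 180°]; subtract 360° → -88.42°.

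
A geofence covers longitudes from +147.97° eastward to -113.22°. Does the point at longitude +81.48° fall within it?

Band width going east from +147.97° to -113.22°: ((-113.22 − 147.97) mod 360) = 98.81°.
Offset of +81.48° east of the west edge: ((81.48 − 147.97) mod 360) = 293.51°.
293.51° > 98.81° ⇒ outside.

No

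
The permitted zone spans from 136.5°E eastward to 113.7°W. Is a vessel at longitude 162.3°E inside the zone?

Band width going east from +136.5° to -113.7°: ((-113.7 − 136.5) mod 360) = 109.8°.
Offset of +162.3° east of the west edge: ((162.3 − 136.5) mod 360) = 25.8°.
25.8° ≤ 109.8° ⇒ inside.

Yes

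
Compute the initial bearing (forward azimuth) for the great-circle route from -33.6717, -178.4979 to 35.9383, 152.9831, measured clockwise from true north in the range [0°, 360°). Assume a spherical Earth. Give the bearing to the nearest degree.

Δλ = 152.9831 − -178.4979 = 331.4810°; wrapped into (−180°, 180°]: -28.5190°.
θ = atan2( sin Δλ · cos φ₂ , cos φ₁ · sin φ₂ − sin φ₁ · cos φ₂ · cos Δλ )
  = atan2(-0.38657, 0.88287) = -23.646° → normalised to [0°, 360°): 336.354°.

336°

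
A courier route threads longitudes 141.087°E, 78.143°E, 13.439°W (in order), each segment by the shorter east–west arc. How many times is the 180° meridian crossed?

0

Leg 1: +141.087° → +78.143°, shortest Δλ = -62.944° (west) — does not cross 180°.
Leg 2: +78.143° → -13.439°, shortest Δλ = -91.582° (west) — does not cross 180°.
Total crossings: 0.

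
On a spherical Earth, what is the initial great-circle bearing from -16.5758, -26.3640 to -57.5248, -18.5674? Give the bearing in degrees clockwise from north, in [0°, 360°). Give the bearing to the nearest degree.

Δλ = -18.5674 − -26.3640 = 7.7966°.
θ = atan2( sin Δλ · cos φ₂ , cos φ₁ · sin φ₂ − sin φ₁ · cos φ₂ · cos Δλ )
  = atan2(0.07284, -0.65680) = 173.672° → normalised to [0°, 360°): 173.672°.

174°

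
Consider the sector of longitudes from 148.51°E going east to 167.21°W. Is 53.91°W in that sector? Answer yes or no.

No

Band width going east from +148.51° to -167.21°: ((-167.21 − 148.51) mod 360) = 44.28°.
Offset of -53.91° east of the west edge: ((-53.91 − 148.51) mod 360) = 157.58°.
157.58° > 44.28° ⇒ outside.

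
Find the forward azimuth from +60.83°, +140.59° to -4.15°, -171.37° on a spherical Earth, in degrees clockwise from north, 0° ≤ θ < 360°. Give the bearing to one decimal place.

Δλ = -171.37 − 140.59 = -311.96°; wrapped into (−180°, 180°]: 48.04°.
θ = atan2( sin Δλ · cos φ₂ , cos φ₁ · sin φ₂ − sin φ₁ · cos φ₂ · cos Δλ )
  = atan2(0.74166, -0.61756) = 129.783° → normalised to [0°, 360°): 129.783°.

129.8°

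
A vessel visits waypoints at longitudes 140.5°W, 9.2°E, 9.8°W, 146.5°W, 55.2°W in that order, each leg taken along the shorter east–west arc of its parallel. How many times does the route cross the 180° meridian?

Leg 1: -140.5° → +9.2°, shortest Δλ = 149.7° (east) — does not cross 180°.
Leg 2: +9.2° → -9.8°, shortest Δλ = -19.0° (west) — does not cross 180°.
Leg 3: -9.8° → -146.5°, shortest Δλ = -136.7° (west) — does not cross 180°.
Leg 4: -146.5° → -55.2°, shortest Δλ = 91.3° (east) — does not cross 180°.
Total crossings: 0.

0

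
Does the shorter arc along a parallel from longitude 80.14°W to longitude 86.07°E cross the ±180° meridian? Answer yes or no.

No

Signed shortest Δλ = ((86.07 − -80.14 + 180) mod 360) − 180 = 166.21°.
Going east by 166.21° from -80.14° reaches +86.07° without touching 180°.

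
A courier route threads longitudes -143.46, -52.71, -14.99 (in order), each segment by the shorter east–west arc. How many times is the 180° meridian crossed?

Leg 1: -143.46° → -52.71°, shortest Δλ = 90.75° (east) — does not cross 180°.
Leg 2: -52.71° → -14.99°, shortest Δλ = 37.72° (east) — does not cross 180°.
Total crossings: 0.

0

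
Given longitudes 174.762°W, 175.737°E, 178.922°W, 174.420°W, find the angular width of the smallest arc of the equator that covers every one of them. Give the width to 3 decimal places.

Sort the longitudes: -178.922°, -174.762°, -174.420°, +175.737°.
Eastward gaps between consecutive values (wrapping around): 4.160°, 0.342°, 350.157°, 5.341°.
Largest gap = 350.157° ⇒ minimal covering band is its complement: 360° − 350.157° = 9.843°.
Band runs from +175.737° eastward to -174.420°, crossing the antimeridian.

9.843°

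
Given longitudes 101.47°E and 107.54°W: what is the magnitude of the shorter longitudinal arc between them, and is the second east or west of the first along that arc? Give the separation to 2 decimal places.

Raw difference: -107.54 − 101.47 = -209.01°.
Normalise into (−180°, 180°]: -209.01° + 360° = 150.99°.
Positive ⇒ the second point lies to the east; separation 150.99°.

150.99° east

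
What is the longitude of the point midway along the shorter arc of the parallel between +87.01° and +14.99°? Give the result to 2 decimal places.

+51.00°

Signed shortest Δλ from +87.01° to +14.99° is -72.02°.
Midpoint longitude = +87.01° + (-72.02°)/2 = +87.01° − 36.01° = +51.00°.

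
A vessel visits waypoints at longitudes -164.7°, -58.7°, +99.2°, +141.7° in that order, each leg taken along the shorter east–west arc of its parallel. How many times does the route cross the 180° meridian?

Leg 1: -164.7° → -58.7°, shortest Δλ = 106.0° (east) — does not cross 180°.
Leg 2: -58.7° → +99.2°, shortest Δλ = 157.9° (east) — does not cross 180°.
Leg 3: +99.2° → +141.7°, shortest Δλ = 42.5° (east) — does not cross 180°.
Total crossings: 0.

0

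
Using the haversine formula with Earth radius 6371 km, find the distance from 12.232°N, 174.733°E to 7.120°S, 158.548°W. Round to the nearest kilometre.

Δλ = -158.548 − 174.733 = -333.281°; wrapped into (−180°, 180°]: 26.719°.
Δφ = -7.120 − 12.232 = -19.352°.
a = sin²(Δφ/2) + cos φ₁ · cos φ₂ · sin²(Δλ/2) = 0.080024.
c = 2·atan2(√a, √(1−a)) = 0.57360 rad → d = 6371·c ≈ 3654.42 km.

3654 km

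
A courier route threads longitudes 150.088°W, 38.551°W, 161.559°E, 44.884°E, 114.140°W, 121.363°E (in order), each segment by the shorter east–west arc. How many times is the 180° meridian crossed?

Leg 1: -150.088° → -38.551°, shortest Δλ = 111.537° (east) — does not cross 180°.
Leg 2: -38.551° → +161.559°, shortest Δλ = -159.89° (west) — crosses 180°.
Leg 3: +161.559° → +44.884°, shortest Δλ = -116.675° (west) — does not cross 180°.
Leg 4: +44.884° → -114.140°, shortest Δλ = -159.024° (west) — does not cross 180°.
Leg 5: -114.140° → +121.363°, shortest Δλ = -124.497° (west) — crosses 180°.
Total crossings: 2.

2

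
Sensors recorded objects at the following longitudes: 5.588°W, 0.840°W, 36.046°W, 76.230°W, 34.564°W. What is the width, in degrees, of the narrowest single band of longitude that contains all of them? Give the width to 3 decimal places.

Sort the longitudes: -76.230°, -36.046°, -34.564°, -5.588°, -0.840°.
Eastward gaps between consecutive values (wrapping around): 40.184°, 1.482°, 28.976°, 4.748°, 284.610°.
Largest gap = 284.610° ⇒ minimal covering band is its complement: 360° − 284.610° = 75.390°.
Band runs from -76.230° eastward to -0.840°.

75.390°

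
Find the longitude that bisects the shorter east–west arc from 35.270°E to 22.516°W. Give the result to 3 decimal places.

Signed shortest Δλ from +35.270° to -22.516° is -57.786°.
Midpoint longitude = +35.270° + (-57.786°)/2 = +35.270° − 28.893° = +6.377°.

6.377°E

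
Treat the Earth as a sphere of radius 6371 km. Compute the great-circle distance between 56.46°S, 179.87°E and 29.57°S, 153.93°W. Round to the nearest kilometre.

Δλ = -153.93 − 179.87 = -333.80°; wrapped into (−180°, 180°]: 26.20°.
Δφ = -29.57 − -56.46 = 26.89°.
a = sin²(Δφ/2) + cos φ₁ · cos φ₂ · sin²(Δλ/2) = 0.078748.
c = 2·atan2(√a, √(1−a)) = 0.56888 rad → d = 6371·c ≈ 3624.35 km.

3624 km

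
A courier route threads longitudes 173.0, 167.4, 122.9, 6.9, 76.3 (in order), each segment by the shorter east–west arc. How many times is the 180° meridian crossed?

0

Leg 1: +173.0° → +167.4°, shortest Δλ = -5.6° (west) — does not cross 180°.
Leg 2: +167.4° → +122.9°, shortest Δλ = -44.5° (west) — does not cross 180°.
Leg 3: +122.9° → +6.9°, shortest Δλ = -116.0° (west) — does not cross 180°.
Leg 4: +6.9° → +76.3°, shortest Δλ = 69.4° (east) — does not cross 180°.
Total crossings: 0.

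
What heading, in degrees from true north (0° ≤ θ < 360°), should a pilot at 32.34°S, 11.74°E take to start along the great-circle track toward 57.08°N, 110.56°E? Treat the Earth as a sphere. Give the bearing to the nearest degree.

39°

Δλ = 110.56 − 11.74 = 98.82°.
θ = atan2( sin Δλ · cos φ₂ , cos φ₁ · sin φ₂ − sin φ₁ · cos φ₂ · cos Δλ )
  = atan2(0.53704, 0.66465) = 38.938° → normalised to [0°, 360°): 38.938°.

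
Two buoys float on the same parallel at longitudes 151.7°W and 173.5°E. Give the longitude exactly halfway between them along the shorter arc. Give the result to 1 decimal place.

Signed shortest Δλ from -151.7° to +173.5° is -34.8°.
Midpoint longitude = -151.7° + (-34.8°)/2 = -151.7° − 17.4° = -169.1°.
(The naïve average (-151.7 + +173.5)/2 = 10.9° is on the wrong side of the globe.)

169.1°W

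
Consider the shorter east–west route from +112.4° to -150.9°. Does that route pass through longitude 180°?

Naïve |-150.9 − 112.4| = 263.3° > 180°, so the shorter arc goes the other way round — across 180°.
Signed shortest Δλ = ((-150.9 − 112.4 + 180) mod 360) − 180 = 96.7°.
Going east by 96.7° from +112.4° passes through 180° before reaching -150.9°.

Yes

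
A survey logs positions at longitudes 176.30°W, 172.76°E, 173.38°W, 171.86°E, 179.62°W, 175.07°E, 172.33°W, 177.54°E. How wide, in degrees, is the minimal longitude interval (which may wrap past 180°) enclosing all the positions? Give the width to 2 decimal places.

15.81°

Sort the longitudes: -179.62°, -176.30°, -173.38°, -172.33°, +171.86°, +172.76°, +175.07°, +177.54°.
Eastward gaps between consecutive values (wrapping around): 3.32°, 2.92°, 1.05°, 344.19°, 0.90°, 2.31°, 2.47°, 2.84°.
Largest gap = 344.19° ⇒ minimal covering band is its complement: 360° − 344.19° = 15.81°.
Band runs from +171.86° eastward to -172.33°, crossing the antimeridian.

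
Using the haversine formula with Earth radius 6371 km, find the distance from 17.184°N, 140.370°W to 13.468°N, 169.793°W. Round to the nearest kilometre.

Δλ = -169.793 − -140.370 = -29.423°.
Δφ = 13.468 − 17.184 = -3.716°.
a = sin²(Δφ/2) + cos φ₁ · cos φ₂ · sin²(Δλ/2) = 0.060970.
c = 2·atan2(√a, √(1−a)) = 0.49900 rad → d = 6371·c ≈ 3179.14 km.

3179 km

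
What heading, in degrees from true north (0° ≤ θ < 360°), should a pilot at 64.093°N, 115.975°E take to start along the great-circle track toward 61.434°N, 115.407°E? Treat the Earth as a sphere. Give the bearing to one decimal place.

Δλ = 115.407 − 115.975 = -0.568°.
θ = atan2( sin Δλ · cos φ₂ , cos φ₁ · sin φ₂ − sin φ₁ · cos φ₂ · cos Δλ )
  = atan2(-0.00474, -0.04637) = -174.163° → normalised to [0°, 360°): 185.837°.

185.8°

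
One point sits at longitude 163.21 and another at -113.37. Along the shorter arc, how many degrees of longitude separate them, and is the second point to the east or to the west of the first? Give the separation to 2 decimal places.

83.42° east

Raw difference: -113.37 − 163.21 = -276.58°.
Normalise into (−180°, 180°]: -276.58° + 360° = 83.42°.
Positive ⇒ the second point lies to the east; separation 83.42°.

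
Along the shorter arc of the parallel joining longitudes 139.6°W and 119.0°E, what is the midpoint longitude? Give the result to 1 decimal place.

169.7°E

Signed shortest Δλ from -139.6° to +119.0° is -101.4°.
Midpoint longitude = -139.6° + (-101.4°)/2 = -139.6° − 50.7° = -190.3°.
Normalise into (−180°, 180°]: +169.7°.
(The naïve average (-139.6 + +119.0)/2 = -10.3° is on the wrong side of the globe.)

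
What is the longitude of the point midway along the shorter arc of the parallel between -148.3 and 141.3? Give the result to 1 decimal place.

+176.5°

Signed shortest Δλ from -148.3° to +141.3° is -70.4°.
Midpoint longitude = -148.3° + (-70.4°)/2 = -148.3° − 35.2° = -183.5°.
Normalise into (−180°, 180°]: +176.5°.
(The naïve average (-148.3 + +141.3)/2 = -3.5° is on the wrong side of the globe.)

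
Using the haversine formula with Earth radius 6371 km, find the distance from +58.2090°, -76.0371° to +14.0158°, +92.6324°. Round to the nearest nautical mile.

6435 nmi

Δλ = 92.6324 − -76.0371 = 168.6695°.
Δφ = 14.0158 − 58.2090 = -44.1932°.
a = sin²(Δφ/2) + cos φ₁ · cos φ₂ · sin²(Δλ/2) = 0.647661.
c = 2·atan2(√a, √(1−a)) = 1.87059 rad → d = 6371·c ≈ 11917.52 km ≈ 6434.94 nmi.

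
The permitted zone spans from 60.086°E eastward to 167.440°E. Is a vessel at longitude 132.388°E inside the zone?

Yes

Band width going east from +60.086° to +167.440°: ((167.440 − 60.086) mod 360) = 107.354°.
Offset of +132.388° east of the west edge: ((132.388 − 60.086) mod 360) = 72.302°.
72.302° ≤ 107.354° ⇒ inside.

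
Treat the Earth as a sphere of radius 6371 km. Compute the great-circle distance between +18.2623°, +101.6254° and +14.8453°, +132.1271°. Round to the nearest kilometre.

3269 km

Δλ = 132.1271 − 101.6254 = 30.5017°.
Δφ = 14.8453 − 18.2623 = -3.4170°.
a = sin²(Δφ/2) + cos φ₁ · cos φ₂ · sin²(Δλ/2) = 0.064403.
c = 2·atan2(√a, √(1−a)) = 0.51317 rad → d = 6371·c ≈ 3269.40 km.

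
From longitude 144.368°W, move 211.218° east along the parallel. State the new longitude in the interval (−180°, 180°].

66.850°E

Start at -144.368°; shift +211.218° → +66.850°.
+66.850° already lies in (−180°, 180°].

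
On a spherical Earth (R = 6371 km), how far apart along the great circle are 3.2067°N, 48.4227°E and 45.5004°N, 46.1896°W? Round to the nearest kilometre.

10112 km

Δλ = -46.1896 − 48.4227 = -94.6123°.
Δφ = 45.5004 − 3.2067 = 42.2937°.
a = sin²(Δφ/2) + cos φ₁ · cos φ₂ · sin²(Δλ/2) = 0.508188.
c = 2·atan2(√a, √(1−a)) = 1.58717 rad → d = 6371·c ≈ 10111.87 km.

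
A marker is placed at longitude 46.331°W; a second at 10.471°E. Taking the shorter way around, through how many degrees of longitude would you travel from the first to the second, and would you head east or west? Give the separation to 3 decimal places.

Raw difference: 10.471 − -46.331 = 56.802°.
Normalise into (−180°, 180°]: 56.802° stays 56.802°.
Positive ⇒ the second point lies to the east; separation 56.802°.

56.802° east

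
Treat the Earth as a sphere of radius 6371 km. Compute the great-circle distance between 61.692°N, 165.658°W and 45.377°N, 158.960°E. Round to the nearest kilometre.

Δλ = 158.960 − -165.658 = 324.618°; wrapped into (−180°, 180°]: -35.382°.
Δφ = 45.377 − 61.692 = -16.315°.
a = sin²(Δφ/2) + cos φ₁ · cos φ₂ · sin²(Δλ/2) = 0.050895.
c = 2·atan2(√a, √(1−a)) = 0.45511 rad → d = 6371·c ≈ 2899.54 km.

2900 km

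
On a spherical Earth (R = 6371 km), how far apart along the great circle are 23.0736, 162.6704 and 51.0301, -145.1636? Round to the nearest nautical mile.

Δλ = -145.1636 − 162.6704 = -307.8340°; wrapped into (−180°, 180°]: 52.1660°.
Δφ = 51.0301 − 23.0736 = 27.9565°.
a = sin²(Δφ/2) + cos φ₁ · cos φ₂ · sin²(Δλ/2) = 0.170199.
c = 2·atan2(√a, √(1−a)) = 0.85051 rad → d = 6371·c ≈ 5418.57 km ≈ 2925.80 nmi.

2926 nmi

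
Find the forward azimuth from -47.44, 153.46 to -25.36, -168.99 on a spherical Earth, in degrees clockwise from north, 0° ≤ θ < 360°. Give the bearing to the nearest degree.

Δλ = -168.99 − 153.46 = -322.45°; wrapped into (−180°, 180°]: 37.55°.
θ = atan2( sin Δλ · cos φ₂ , cos φ₁ · sin φ₂ − sin φ₁ · cos φ₂ · cos Δλ )
  = atan2(0.55072, 0.23801) = 66.628° → normalised to [0°, 360°): 66.628°.

67°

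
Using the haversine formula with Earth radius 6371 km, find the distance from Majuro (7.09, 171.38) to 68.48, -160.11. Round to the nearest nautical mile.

3857 nmi

Δλ = -160.11 − 171.38 = -331.49°; wrapped into (−180°, 180°]: 28.51°.
Δφ = 68.48 − 7.09 = 61.39°.
a = sin²(Δφ/2) + cos φ₁ · cos φ₂ · sin²(Δλ/2) = 0.282649.
c = 2·atan2(√a, √(1−a)) = 1.12109 rad → d = 6371·c ≈ 7142.46 km ≈ 3856.62 nmi.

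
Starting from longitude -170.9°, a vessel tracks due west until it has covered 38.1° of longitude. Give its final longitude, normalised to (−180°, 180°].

Start at -170.9°; shift −38.1° → -209.0°.
-209.0° lies outside (−180°, 180°]; add 360° → +151.0°.

+151.0°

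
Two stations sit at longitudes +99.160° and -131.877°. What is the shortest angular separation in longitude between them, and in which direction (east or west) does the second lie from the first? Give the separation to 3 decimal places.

128.963° east

Raw difference: -131.877 − 99.160 = -231.037°.
Normalise into (−180°, 180°]: -231.037° + 360° = 128.963°.
Positive ⇒ the second point lies to the east; separation 128.963°.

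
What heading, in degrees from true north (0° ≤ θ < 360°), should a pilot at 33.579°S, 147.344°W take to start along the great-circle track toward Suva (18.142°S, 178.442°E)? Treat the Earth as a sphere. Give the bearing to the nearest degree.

288°

Δλ = 178.442 − -147.344 = 325.786°; wrapped into (−180°, 180°]: -34.214°.
θ = atan2( sin Δλ · cos φ₂ , cos φ₁ · sin φ₂ − sin φ₁ · cos φ₂ · cos Δλ )
  = atan2(-0.53433, 0.17522) = -71.844° → normalised to [0°, 360°): 288.156°.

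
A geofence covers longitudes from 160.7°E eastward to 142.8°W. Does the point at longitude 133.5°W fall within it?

No

Band width going east from +160.7° to -142.8°: ((-142.8 − 160.7) mod 360) = 56.5°.
Offset of -133.5° east of the west edge: ((-133.5 − 160.7) mod 360) = 65.8°.
65.8° > 56.5° ⇒ outside.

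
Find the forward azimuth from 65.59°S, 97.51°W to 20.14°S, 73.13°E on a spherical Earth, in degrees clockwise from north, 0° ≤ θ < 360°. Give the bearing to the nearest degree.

171°

Δλ = 73.13 − -97.51 = 170.64°.
θ = atan2( sin Δλ · cos φ₂ , cos φ₁ · sin φ₂ − sin φ₁ · cos φ₂ · cos Δλ )
  = atan2(0.15269, -0.98584) = 171.196° → normalised to [0°, 360°): 171.196°.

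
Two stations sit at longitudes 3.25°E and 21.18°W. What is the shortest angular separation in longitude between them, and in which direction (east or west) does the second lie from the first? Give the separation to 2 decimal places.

24.43° west

Raw difference: -21.18 − 3.25 = -24.43°.
Normalise into (−180°, 180°]: -24.43° stays -24.43°.
Negative ⇒ the second point lies to the west; separation 24.43°.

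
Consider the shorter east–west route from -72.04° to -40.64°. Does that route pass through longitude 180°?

No

Signed shortest Δλ = ((-40.64 − -72.04 + 180) mod 360) − 180 = 31.4°.
Going east by 31.4° from -72.04° reaches -40.64° without touching 180°.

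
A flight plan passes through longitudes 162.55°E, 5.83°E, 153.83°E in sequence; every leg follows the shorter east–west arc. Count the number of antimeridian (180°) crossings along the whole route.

0

Leg 1: +162.55° → +5.83°, shortest Δλ = -156.72° (west) — does not cross 180°.
Leg 2: +5.83° → +153.83°, shortest Δλ = 148.0° (east) — does not cross 180°.
Total crossings: 0.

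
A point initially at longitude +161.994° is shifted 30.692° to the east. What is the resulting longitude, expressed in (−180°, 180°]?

Start at +161.994°; shift +30.692° → +192.686°.
+192.686° lies outside (−180°, 180°]; subtract 360° → -167.314°.

-167.314°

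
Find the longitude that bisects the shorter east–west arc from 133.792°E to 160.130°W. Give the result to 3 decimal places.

Signed shortest Δλ from +133.792° to -160.130° is +66.078°.
Midpoint longitude = +133.792° + (+66.078°)/2 = +133.792° + 33.039° = +166.831°.
(The naïve average (+133.792 + -160.130)/2 = -13.169° is on the wrong side of the globe.)

166.831°E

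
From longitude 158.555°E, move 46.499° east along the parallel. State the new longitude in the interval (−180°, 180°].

Start at +158.555°; shift +46.499° → +205.054°.
+205.054° lies outside (−180°, 180°]; subtract 360° → -154.946°.

154.946°W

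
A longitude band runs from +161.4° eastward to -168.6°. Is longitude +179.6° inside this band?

Band width going east from +161.4° to -168.6°: ((-168.6 − 161.4) mod 360) = 30.0°.
Offset of +179.6° east of the west edge: ((179.6 − 161.4) mod 360) = 18.2°.
18.2° ≤ 30.0° ⇒ inside.

Yes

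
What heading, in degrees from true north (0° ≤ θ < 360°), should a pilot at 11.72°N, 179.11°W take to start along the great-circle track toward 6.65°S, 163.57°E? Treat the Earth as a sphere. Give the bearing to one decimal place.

Δλ = 163.57 − -179.11 = 342.68°; wrapped into (−180°, 180°]: -17.32°.
θ = atan2( sin Δλ · cos φ₂ , cos φ₁ · sin φ₂ − sin φ₁ · cos φ₂ · cos Δλ )
  = atan2(-0.29571, -0.30600) = -135.981° → normalised to [0°, 360°): 224.019°.

224.0°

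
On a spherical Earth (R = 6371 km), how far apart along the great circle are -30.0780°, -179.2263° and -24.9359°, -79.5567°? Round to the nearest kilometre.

Δλ = -79.5567 − -179.2263 = 99.6696°.
Δφ = -24.9359 − -30.0780 = 5.1421°.
a = sin²(Δφ/2) + cos φ₁ · cos φ₂ · sin²(Δλ/2) = 0.460250.
c = 2·atan2(√a, √(1−a)) = 1.49121 rad → d = 6371·c ≈ 9500.52 km.

9501 km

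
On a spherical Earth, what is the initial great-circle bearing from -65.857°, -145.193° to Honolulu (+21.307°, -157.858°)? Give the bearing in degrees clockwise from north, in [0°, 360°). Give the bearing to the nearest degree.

348°

Δλ = -157.858 − -145.193 = -12.665°.
θ = atan2( sin Δλ · cos φ₂ , cos φ₁ · sin φ₂ − sin φ₁ · cos φ₂ · cos Δλ )
  = atan2(-0.20426, 0.97809) = -11.796° → normalised to [0°, 360°): 348.204°.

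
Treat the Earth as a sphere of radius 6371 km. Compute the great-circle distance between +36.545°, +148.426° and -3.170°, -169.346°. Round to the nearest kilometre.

6213 km

Δλ = -169.346 − 148.426 = -317.772°; wrapped into (−180°, 180°]: 42.228°.
Δφ = -3.170 − 36.545 = -39.715°.
a = sin²(Δφ/2) + cos φ₁ · cos φ₂ · sin²(Δλ/2) = 0.219474.
c = 2·atan2(√a, √(1−a)) = 0.97514 rad → d = 6371·c ≈ 6212.61 km.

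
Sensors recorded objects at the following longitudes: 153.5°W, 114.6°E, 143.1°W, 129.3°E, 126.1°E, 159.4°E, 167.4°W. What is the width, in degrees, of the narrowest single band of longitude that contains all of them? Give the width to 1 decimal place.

102.3°

Sort the longitudes: -167.4°, -153.5°, -143.1°, +114.6°, +126.1°, +129.3°, +159.4°.
Eastward gaps between consecutive values (wrapping around): 13.9°, 10.4°, 257.7°, 11.5°, 3.2°, 30.1°, 33.2°.
Largest gap = 257.7° ⇒ minimal covering band is its complement: 360° − 257.7° = 102.3°.
Band runs from +114.6° eastward to -143.1°, crossing the antimeridian.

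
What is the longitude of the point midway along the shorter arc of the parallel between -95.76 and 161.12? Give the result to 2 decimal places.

-147.32°

Signed shortest Δλ from -95.76° to +161.12° is -103.12°.
Midpoint longitude = -95.76° + (-103.12°)/2 = -95.76° − 51.56° = -147.32°.
(The naïve average (-95.76 + +161.12)/2 = 32.68° is on the wrong side of the globe.)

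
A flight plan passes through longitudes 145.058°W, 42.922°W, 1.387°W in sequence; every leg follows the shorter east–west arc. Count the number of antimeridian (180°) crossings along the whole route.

Leg 1: -145.058° → -42.922°, shortest Δλ = 102.136° (east) — does not cross 180°.
Leg 2: -42.922° → -1.387°, shortest Δλ = 41.535° (east) — does not cross 180°.
Total crossings: 0.

0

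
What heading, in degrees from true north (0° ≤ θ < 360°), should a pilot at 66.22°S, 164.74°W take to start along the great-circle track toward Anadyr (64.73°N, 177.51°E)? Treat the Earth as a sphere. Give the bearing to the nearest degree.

350°

Δλ = 177.51 − -164.74 = 342.25°; wrapped into (−180°, 180°]: -17.75°.
θ = atan2( sin Δλ · cos φ₂ , cos φ₁ · sin φ₂ − sin φ₁ · cos φ₂ · cos Δλ )
  = atan2(-0.13014, 0.73669) = -10.018° → normalised to [0°, 360°): 349.982°.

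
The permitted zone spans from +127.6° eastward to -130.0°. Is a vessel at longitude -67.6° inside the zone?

Band width going east from +127.6° to -130.0°: ((-130.0 − 127.6) mod 360) = 102.4°.
Offset of -67.6° east of the west edge: ((-67.6 − 127.6) mod 360) = 164.8°.
164.8° > 102.4° ⇒ outside.

No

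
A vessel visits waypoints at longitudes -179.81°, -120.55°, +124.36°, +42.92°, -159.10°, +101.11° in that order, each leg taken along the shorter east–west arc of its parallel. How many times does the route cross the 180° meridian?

Leg 1: -179.81° → -120.55°, shortest Δλ = 59.26° (east) — does not cross 180°.
Leg 2: -120.55° → +124.36°, shortest Δλ = -115.09° (west) — crosses 180°.
Leg 3: +124.36° → +42.92°, shortest Δλ = -81.44° (west) — does not cross 180°.
Leg 4: +42.92° → -159.10°, shortest Δλ = 157.98° (east) — crosses 180°.
Leg 5: -159.10° → +101.11°, shortest Δλ = -99.79° (west) — crosses 180°.
Total crossings: 3.

3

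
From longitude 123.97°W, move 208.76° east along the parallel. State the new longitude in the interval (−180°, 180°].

Start at -123.97°; shift +208.76° → +84.79°.
+84.79° already lies in (−180°, 180°].

84.79°E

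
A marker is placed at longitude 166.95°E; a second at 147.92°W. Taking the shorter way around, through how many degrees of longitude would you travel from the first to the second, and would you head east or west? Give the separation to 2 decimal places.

45.13° east

Raw difference: -147.92 − 166.95 = -314.87°.
Normalise into (−180°, 180°]: -314.87° + 360° = 45.13°.
Positive ⇒ the second point lies to the east; separation 45.13°.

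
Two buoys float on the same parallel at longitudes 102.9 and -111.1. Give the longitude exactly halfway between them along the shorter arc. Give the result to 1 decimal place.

+175.9°

Signed shortest Δλ from +102.9° to -111.1° is +146.0°.
Midpoint longitude = +102.9° + (+146.0°)/2 = +102.9° + 73.0° = +175.9°.
(The naïve average (+102.9 + -111.1)/2 = -4.1° is on the wrong side of the globe.)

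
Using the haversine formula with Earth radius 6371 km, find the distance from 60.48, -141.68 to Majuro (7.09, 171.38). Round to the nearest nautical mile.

Δλ = 171.38 − -141.68 = 313.06°; wrapped into (−180°, 180°]: -46.94°.
Δφ = 7.09 − 60.48 = -53.39°.
a = sin²(Δφ/2) + cos φ₁ · cos φ₂ · sin²(Δλ/2) = 0.279375.
c = 2·atan2(√a, √(1−a)) = 1.11381 rad → d = 6371·c ≈ 7096.06 km ≈ 3831.56 nmi.

3832 nmi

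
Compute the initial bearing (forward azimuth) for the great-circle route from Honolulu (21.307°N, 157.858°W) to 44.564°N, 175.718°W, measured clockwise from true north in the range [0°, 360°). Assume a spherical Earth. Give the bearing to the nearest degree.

Δλ = -175.718 − -157.858 = -17.860°.
θ = atan2( sin Δλ · cos φ₂ , cos φ₁ · sin φ₂ − sin φ₁ · cos φ₂ · cos Δλ )
  = atan2(-0.21851, 0.40733) = -28.211° → normalised to [0°, 360°): 331.789°.

332°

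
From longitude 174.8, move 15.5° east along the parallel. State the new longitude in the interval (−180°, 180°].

-169.7°

Start at +174.8°; shift +15.5° → +190.3°.
+190.3° lies outside (−180°, 180°]; subtract 360° → -169.7°.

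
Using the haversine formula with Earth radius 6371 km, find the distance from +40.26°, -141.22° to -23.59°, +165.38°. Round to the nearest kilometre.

Δλ = 165.38 − -141.22 = 306.60°; wrapped into (−180°, 180°]: -53.40°.
Δφ = -23.59 − 40.26 = -63.85°.
a = sin²(Δφ/2) + cos φ₁ · cos φ₂ · sin²(Δλ/2) = 0.420828.
c = 2·atan2(√a, √(1−a)) = 1.41178 rad → d = 6371·c ≈ 8994.47 km.

8994 km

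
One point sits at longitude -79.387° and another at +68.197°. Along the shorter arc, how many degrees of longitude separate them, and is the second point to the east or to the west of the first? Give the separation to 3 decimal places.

Raw difference: 68.197 − -79.387 = 147.584°.
Normalise into (−180°, 180°]: 147.584° stays 147.584°.
Positive ⇒ the second point lies to the east; separation 147.584°.

147.584° east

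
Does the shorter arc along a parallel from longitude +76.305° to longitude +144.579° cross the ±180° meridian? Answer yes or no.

Signed shortest Δλ = ((144.579 − 76.305 + 180) mod 360) − 180 = 68.274°.
Going east by 68.274° from +76.305° reaches +144.579° without touching 180°.

No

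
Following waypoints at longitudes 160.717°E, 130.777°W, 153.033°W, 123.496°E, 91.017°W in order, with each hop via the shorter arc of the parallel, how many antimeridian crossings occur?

3

Leg 1: +160.717° → -130.777°, shortest Δλ = 68.506° (east) — crosses 180°.
Leg 2: -130.777° → -153.033°, shortest Δλ = -22.256° (west) — does not cross 180°.
Leg 3: -153.033° → +123.496°, shortest Δλ = -83.471° (west) — crosses 180°.
Leg 4: +123.496° → -91.017°, shortest Δλ = 145.487° (east) — crosses 180°.
Total crossings: 3.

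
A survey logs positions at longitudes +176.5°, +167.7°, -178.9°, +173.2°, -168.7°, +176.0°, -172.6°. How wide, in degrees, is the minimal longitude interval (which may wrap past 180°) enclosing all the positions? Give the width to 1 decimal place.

23.6°

Sort the longitudes: -178.9°, -172.6°, -168.7°, +167.7°, +173.2°, +176.0°, +176.5°.
Eastward gaps between consecutive values (wrapping around): 6.3°, 3.9°, 336.4°, 5.5°, 2.8°, 0.5°, 4.6°.
Largest gap = 336.4° ⇒ minimal covering band is its complement: 360° − 336.4° = 23.6°.
Band runs from +167.7° eastward to -168.7°, crossing the antimeridian.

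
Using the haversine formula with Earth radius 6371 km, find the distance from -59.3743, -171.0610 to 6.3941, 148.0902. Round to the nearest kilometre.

Δλ = 148.0902 − -171.0610 = 319.1512°; wrapped into (−180°, 180°]: -40.8488°.
Δφ = 6.3941 − -59.3743 = 65.7684°.
a = sin²(Δφ/2) + cos φ₁ · cos φ₂ · sin²(Δλ/2) = 0.356440.
c = 2·atan2(√a, √(1−a)) = 1.27958 rad → d = 6371·c ≈ 8152.18 km.

8152 km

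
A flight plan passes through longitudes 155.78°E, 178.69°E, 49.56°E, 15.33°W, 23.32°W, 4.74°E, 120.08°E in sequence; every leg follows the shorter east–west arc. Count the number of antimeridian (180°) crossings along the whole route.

0

Leg 1: +155.78° → +178.69°, shortest Δλ = 22.91° (east) — does not cross 180°.
Leg 2: +178.69° → +49.56°, shortest Δλ = -129.13° (west) — does not cross 180°.
Leg 3: +49.56° → -15.33°, shortest Δλ = -64.89° (west) — does not cross 180°.
Leg 4: -15.33° → -23.32°, shortest Δλ = -7.99° (west) — does not cross 180°.
Leg 5: -23.32° → +4.74°, shortest Δλ = 28.06° (east) — does not cross 180°.
Leg 6: +4.74° → +120.08°, shortest Δλ = 115.34° (east) — does not cross 180°.
Total crossings: 0.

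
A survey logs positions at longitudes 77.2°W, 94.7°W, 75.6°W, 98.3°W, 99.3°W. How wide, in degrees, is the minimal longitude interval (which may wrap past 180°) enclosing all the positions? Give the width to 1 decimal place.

Sort the longitudes: -99.3°, -98.3°, -94.7°, -77.2°, -75.6°.
Eastward gaps between consecutive values (wrapping around): 1.0°, 3.6°, 17.5°, 1.6°, 336.3°.
Largest gap = 336.3° ⇒ minimal covering band is its complement: 360° − 336.3° = 23.7°.
Band runs from -99.3° eastward to -75.6°.

23.7°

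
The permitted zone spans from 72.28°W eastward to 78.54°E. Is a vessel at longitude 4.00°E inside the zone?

Yes

Band width going east from -72.28° to +78.54°: ((78.54 − -72.28) mod 360) = 150.82°.
Offset of +4.00° east of the west edge: ((4.00 − -72.28) mod 360) = 76.28°.
76.28° ≤ 150.82° ⇒ inside.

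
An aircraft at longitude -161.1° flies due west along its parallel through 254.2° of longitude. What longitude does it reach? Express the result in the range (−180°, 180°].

Start at -161.1°; shift −254.2° → -415.3°.
-415.3° lies outside (−180°, 180°]; add 360° → -55.3°.

-55.3°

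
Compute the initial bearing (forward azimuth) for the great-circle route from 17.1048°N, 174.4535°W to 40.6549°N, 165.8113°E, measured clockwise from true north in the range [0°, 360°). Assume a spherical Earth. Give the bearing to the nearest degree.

Δλ = 165.8113 − -174.4535 = 340.2648°; wrapped into (−180°, 180°]: -19.7352°.
θ = atan2( sin Δλ · cos φ₂ , cos φ₁ · sin φ₂ − sin φ₁ · cos φ₂ · cos Δλ )
  = atan2(-0.25618, 0.41266) = -31.832° → normalised to [0°, 360°): 328.168°.

328°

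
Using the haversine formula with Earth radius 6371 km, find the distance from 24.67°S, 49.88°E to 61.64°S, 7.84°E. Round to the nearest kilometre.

Δλ = 7.84 − 49.88 = -42.04°.
Δφ = -61.64 − -24.67 = -36.97°.
a = sin²(Δφ/2) + cos φ₁ · cos φ₂ · sin²(Δλ/2) = 0.156062.
c = 2·atan2(√a, √(1−a)) = 0.81224 rad → d = 6371·c ≈ 5174.76 km.

5175 km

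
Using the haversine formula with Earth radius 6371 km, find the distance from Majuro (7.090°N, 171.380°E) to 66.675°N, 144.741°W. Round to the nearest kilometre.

7410 km

Δλ = -144.741 − 171.380 = -316.121°; wrapped into (−180°, 180°]: 43.879°.
Δφ = 66.675 − 7.090 = 59.585°.
a = sin²(Δφ/2) + cos φ₁ · cos φ₂ · sin²(Δλ/2) = 0.301721.
c = 2·atan2(√a, √(1−a)) = 1.16303 rad → d = 6371·c ≈ 7409.67 km.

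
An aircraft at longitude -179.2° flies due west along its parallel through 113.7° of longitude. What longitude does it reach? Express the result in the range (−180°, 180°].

Start at -179.2°; shift −113.7° → -292.9°.
-292.9° lies outside (−180°, 180°]; add 360° → +67.1°.

+67.1°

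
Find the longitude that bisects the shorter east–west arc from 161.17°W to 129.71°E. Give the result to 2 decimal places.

164.27°E

Signed shortest Δλ from -161.17° to +129.71° is -69.12°.
Midpoint longitude = -161.17° + (-69.12°)/2 = -161.17° − 34.56° = -195.73°.
Normalise into (−180°, 180°]: +164.27°.
(The naïve average (-161.17 + +129.71)/2 = -15.73° is on the wrong side of the globe.)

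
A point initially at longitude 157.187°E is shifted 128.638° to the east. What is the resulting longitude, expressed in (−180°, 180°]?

74.175°W

Start at +157.187°; shift +128.638° → +285.825°.
+285.825° lies outside (−180°, 180°]; subtract 360° → -74.175°.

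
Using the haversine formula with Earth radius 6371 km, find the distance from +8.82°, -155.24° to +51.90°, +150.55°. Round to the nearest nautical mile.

Δλ = 150.55 − -155.24 = 305.79°; wrapped into (−180°, 180°]: -54.21°.
Δφ = 51.90 − 8.82 = 43.08°.
a = sin²(Δφ/2) + cos φ₁ · cos φ₂ · sin²(Δλ/2) = 0.261377.
c = 2·atan2(√a, √(1−a)) = 1.07328 rad → d = 6371·c ≈ 6837.85 km ≈ 3692.14 nmi.

3692 nmi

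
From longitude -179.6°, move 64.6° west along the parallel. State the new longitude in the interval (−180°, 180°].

+115.8°

Start at -179.6°; shift −64.6° → -244.2°.
-244.2° lies outside (−180°, 180°]; add 360° → +115.8°.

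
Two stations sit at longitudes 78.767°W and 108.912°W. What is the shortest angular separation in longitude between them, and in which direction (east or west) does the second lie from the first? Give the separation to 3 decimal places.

Raw difference: -108.912 − -78.767 = -30.145°.
Normalise into (−180°, 180°]: -30.145° stays -30.145°.
Negative ⇒ the second point lies to the west; separation 30.145°.

30.145° west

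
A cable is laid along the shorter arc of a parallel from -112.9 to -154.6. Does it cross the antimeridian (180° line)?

No

Signed shortest Δλ = ((-154.6 − -112.9 + 180) mod 360) − 180 = -41.7°.
Going west by 41.7° from -112.9° reaches -154.6° without touching 180°.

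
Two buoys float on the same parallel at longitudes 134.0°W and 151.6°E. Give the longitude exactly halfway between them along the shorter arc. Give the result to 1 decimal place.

171.2°W

Signed shortest Δλ from -134.0° to +151.6° is -74.4°.
Midpoint longitude = -134.0° + (-74.4°)/2 = -134.0° − 37.2° = -171.2°.
(The naïve average (-134.0 + +151.6)/2 = 8.8° is on the wrong side of the globe.)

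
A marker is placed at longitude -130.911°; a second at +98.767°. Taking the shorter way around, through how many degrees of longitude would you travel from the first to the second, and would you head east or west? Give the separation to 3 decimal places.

Raw difference: 98.767 − -130.911 = 229.678°.
Normalise into (−180°, 180°]: 229.678° − 360° = -130.322°.
Negative ⇒ the second point lies to the west; separation 130.322°.

130.322° west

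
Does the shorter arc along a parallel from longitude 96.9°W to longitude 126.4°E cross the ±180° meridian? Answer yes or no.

Naïve |126.4 − -96.9| = 223.3° > 180°, so the shorter arc goes the other way round — across 180°.
Signed shortest Δλ = ((126.4 − -96.9 + 180) mod 360) − 180 = -136.7°.
Going west by 136.7° from -96.9° passes through 180° before reaching +126.4°.

Yes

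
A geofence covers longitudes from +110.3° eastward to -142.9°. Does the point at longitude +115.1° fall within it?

Yes

Band width going east from +110.3° to -142.9°: ((-142.9 − 110.3) mod 360) = 106.8°.
Offset of +115.1° east of the west edge: ((115.1 − 110.3) mod 360) = 4.8°.
4.8° ≤ 106.8° ⇒ inside.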